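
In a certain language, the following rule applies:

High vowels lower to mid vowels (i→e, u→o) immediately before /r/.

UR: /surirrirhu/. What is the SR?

sorerrerhu

/u/ is a high vowel immediately before /r/, so it lowers to [o].
/i/ is a high vowel immediately before /r/, so it lowers to [e].
/i/ is a high vowel immediately before /r/, so it lowers to [e].
Surface form: [sorerrerhu].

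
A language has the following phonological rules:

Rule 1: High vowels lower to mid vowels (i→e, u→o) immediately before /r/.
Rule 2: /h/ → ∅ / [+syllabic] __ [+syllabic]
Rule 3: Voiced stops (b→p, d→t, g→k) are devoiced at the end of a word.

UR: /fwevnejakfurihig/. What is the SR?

fwevnejakforiik

Rule 1 (pre-rhotic lowering): /u/ is a high vowel immediately before /r/, so it lowers to [o]. /fwevnejakfurihig/ → fwevnejakforihig.
Rule 2 (intervocalic h-deletion): /h/ occurs between vowels /i/ and /i/, so it deletes. /fwevnejakforihig/ → fwevnejakforiig.
Rule 3 (final devoicing): /g/ is a voiced stop in word-final position, so it devoices to [k]. /fwevnejakforiig/ → fwevnejakforiik.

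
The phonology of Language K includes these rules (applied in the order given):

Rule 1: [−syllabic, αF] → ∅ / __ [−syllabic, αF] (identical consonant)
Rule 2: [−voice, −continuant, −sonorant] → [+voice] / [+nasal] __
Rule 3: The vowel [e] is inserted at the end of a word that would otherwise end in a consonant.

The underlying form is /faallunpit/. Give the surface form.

faalunbite

Rule 1 (degemination): /ll/ is a geminate; the first /l/ deletes. /faallunpit/ → faalunpit.
Rule 2 (post-nasal voicing): /p/ is a voiceless stop immediately after the nasal /n/, so it voices to [b]. /faalunpit/ → faalunbit.
Rule 3 (final e-epenthesis): the form ends in the consonant /t/, so [e] is inserted word-finally. /faalunbit/ → faalunbite.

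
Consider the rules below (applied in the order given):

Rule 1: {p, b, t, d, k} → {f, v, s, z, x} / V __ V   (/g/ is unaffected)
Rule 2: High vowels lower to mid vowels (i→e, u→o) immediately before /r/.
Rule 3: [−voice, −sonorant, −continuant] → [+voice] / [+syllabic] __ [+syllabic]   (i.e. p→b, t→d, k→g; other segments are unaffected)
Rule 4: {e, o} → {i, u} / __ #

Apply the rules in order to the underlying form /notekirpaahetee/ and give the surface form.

nosexerpaahesei

Rule 1 (intervocalic spirantization): /t/ is a stop between vowels /o/ and /e/, so it spirantizes to the fricative [s]. /k/ is a stop between vowels /e/ and /i/, so it spirantizes to the fricative [x]. /t/ is a stop between vowels /e/ and /e/, so it spirantizes to the fricative [s]. /notekirpaahetee/ → nosexirpaahesee.
Rule 2 (pre-rhotic lowering): /i/ is a high vowel immediately before /r/, so it lowers to [e]. /nosexirpaahesee/ → nosexerpaahesee.
Rule 3 (intervocalic voicing): no segment meets the environment; /nosexerpaahesee/ is unchanged.
Rule 4 (final vowel raising): /e/ is a mid vowel in word-final position, so it raises to [i]. /nosexerpaahesee/ → nosexerpaahesei.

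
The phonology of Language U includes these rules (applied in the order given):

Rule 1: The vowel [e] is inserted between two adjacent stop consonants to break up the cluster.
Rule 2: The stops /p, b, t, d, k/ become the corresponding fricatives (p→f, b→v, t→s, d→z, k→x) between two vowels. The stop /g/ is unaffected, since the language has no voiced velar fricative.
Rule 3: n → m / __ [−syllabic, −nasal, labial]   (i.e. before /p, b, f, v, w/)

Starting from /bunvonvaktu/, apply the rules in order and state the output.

bumvomvaxesu

Rule 1 (stop-cluster e-epenthesis): /k/ and /t/ form a stop–stop cluster, so [e] is inserted between them. /bunvonvaktu/ → bunvonvaketu.
Rule 2 (intervocalic spirantization): /k/ is a stop between vowels /a/ and /e/, so it spirantizes to the fricative [x]. /t/ is a stop between vowels /e/ and /u/, so it spirantizes to the fricative [s]. /bunvonvaketu/ → bunvonvaxesu.
Rule 3 (nasal place assimilation): /n/ precedes the labial consonant /v/, so it assimilates in place to [m]. /n/ precedes the labial consonant /v/, so it assimilates in place to [m]. /bunvonvaxesu/ → bumvomvaxesu.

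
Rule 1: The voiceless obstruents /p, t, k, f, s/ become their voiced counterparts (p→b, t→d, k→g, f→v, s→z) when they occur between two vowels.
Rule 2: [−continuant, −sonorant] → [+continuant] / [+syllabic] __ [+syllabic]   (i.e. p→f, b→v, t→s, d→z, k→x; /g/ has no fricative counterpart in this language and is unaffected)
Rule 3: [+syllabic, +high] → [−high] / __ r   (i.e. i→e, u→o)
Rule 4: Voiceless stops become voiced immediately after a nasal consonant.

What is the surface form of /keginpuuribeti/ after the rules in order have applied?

keginbuorivezi

Rule 1 (intervocalic voicing): /t/ is a voiceless obstruent between vowels /e/ and /i/, so it voices to [d]. /keginpuuribeti/ → keginpuuribedi.
Rule 2 (intervocalic spirantization): /b/ is a stop between vowels /i/ and /e/, so it spirantizes to the fricative [v]. /d/ is a stop between vowels /e/ and /i/, so it spirantizes to the fricative [z]. /keginpuuribedi/ → keginpuurivezi.
Rule 3 (pre-rhotic lowering): /u/ is a high vowel immediately before /r/, so it lowers to [o]. /keginpuurivezi/ → keginpuorivezi.
Rule 4 (post-nasal voicing): /p/ is a voiceless stop immediately after the nasal /n/, so it voices to [b]. /keginpuorivezi/ → keginbuorivezi.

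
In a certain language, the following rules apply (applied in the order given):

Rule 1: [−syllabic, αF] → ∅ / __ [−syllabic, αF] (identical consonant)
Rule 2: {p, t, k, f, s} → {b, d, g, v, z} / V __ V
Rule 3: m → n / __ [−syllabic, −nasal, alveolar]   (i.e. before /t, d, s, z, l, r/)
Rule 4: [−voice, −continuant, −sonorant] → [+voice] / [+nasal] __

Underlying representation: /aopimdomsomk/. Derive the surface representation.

aobindonsomg

Rule 1 (degemination): no segment meets the environment; /aopimdomsomk/ is unchanged.
Rule 2 (intervocalic voicing): /p/ is a voiceless obstruent between vowels /o/ and /i/, so it voices to [b]. /aopimdomsomk/ → aobimdomsomk.
Rule 3 (nasal place assimilation): /m/ precedes the alveolar consonant /d/, so it assimilates in place to [n]. /m/ precedes the alveolar consonant /s/, so it assimilates in place to [n]. /aobimdomsomk/ → aobindonsomk.
Rule 4 (post-nasal voicing): /k/ is a voiceless stop immediately after the nasal /m/, so it voices to [g]. /aobindonsomk/ → aobindonsomg.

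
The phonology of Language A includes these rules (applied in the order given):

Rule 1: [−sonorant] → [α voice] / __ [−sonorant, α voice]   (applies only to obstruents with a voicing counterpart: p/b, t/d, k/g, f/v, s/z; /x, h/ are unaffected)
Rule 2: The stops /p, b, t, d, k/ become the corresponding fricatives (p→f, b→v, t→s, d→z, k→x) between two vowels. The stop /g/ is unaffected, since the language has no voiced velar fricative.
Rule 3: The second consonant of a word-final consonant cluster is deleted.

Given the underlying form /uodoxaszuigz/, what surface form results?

uozoxazzuig

Rule 1 (regressive voicing assimilation): /s/ precedes the voiced obstruent /z/, so it voices to [z] by assimilation. /uodoxaszuigz/ → uodoxazzuigz.
Rule 2 (intervocalic spirantization): /d/ is a stop between vowels /o/ and /o/, so it spirantizes to the fricative [z]. /uodoxazzuigz/ → uozoxazzuigz.
Rule 3 (final cluster simplification): /z/ is the second consonant of a word-final cluster /gz/, so it deletes. /uozoxazzuigz/ → uozoxazzuig.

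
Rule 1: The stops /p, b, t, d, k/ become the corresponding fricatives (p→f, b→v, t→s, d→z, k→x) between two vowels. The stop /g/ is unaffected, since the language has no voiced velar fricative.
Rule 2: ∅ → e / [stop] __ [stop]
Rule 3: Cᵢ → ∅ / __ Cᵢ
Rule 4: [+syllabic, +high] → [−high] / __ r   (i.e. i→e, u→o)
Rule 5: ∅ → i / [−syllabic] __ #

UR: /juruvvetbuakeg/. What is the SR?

Rule 1 (intervocalic spirantization): /k/ is a stop between vowels /a/ and /e/, so it spirantizes to the fricative [x]. /juruvvetbuakeg/ → juruvvetbuaxeg.
Rule 2 (stop-cluster e-epenthesis): /t/ and /b/ form a stop–stop cluster, so [e] is inserted between them. /juruvvetbuaxeg/ → juruvvetebuaxeg.
Rule 3 (degemination): /vv/ is a geminate; the first /v/ deletes. /juruvvetebuaxeg/ → juruvetebuaxeg.
Rule 4 (pre-rhotic lowering): /u/ is a high vowel immediately before /r/, so it lowers to [o]. /juruvetebuaxeg/ → joruvetebuaxeg.
Rule 5 (final i-epenthesis): the form ends in the consonant /g/, so [i] is inserted word-finally. /joruvetebuaxeg/ → joruvetebuaxegi.

joruvetebuaxegi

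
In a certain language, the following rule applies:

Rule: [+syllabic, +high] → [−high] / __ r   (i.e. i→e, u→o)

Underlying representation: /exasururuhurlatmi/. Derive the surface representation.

exasororuhorlatmi

/u/ is a high vowel immediately before /r/, so it lowers to [o].
/u/ is a high vowel immediately before /r/, so it lowers to [o].
/u/ is a high vowel immediately before /r/, so it lowers to [o].
Surface form: [exasororuhorlatmi].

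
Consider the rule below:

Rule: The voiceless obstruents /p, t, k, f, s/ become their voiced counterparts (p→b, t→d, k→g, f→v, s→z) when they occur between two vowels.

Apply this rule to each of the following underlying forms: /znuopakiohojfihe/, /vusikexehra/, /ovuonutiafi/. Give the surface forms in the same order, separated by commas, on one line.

/znuopakiohojfihe/: /p/ is a voiceless obstruent between vowels /o/ and /a/, so it voices to [b]. /k/ is a voiceless obstruent between vowels /a/ and /i/, so it voices to [g]. → [znuobagiohojfihe].
/vusikexehra/: /s/ is a voiceless obstruent between vowels /u/ and /i/, so it voices to [z]. /k/ is a voiceless obstruent between vowels /i/ and /e/, so it voices to [g]. → [vuzigexehra].
/ovuonutiafi/: /t/ is a voiceless obstruent between vowels /u/ and /i/, so it voices to [d]. /f/ is a voiceless obstruent between vowels /a/ and /i/, so it voices to [v]. → [ovuonudiavi].

znuobagiohojfihe, vuzigexehra, ovuonudiavi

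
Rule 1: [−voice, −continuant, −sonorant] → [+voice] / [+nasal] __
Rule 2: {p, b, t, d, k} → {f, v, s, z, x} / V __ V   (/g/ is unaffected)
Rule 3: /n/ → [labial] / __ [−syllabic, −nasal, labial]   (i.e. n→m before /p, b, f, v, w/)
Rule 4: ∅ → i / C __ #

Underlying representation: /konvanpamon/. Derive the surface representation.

Rule 1 (post-nasal voicing): /p/ is a voiceless stop immediately after the nasal /n/, so it voices to [b]. /konvanpamon/ → konvanbamon.
Rule 2 (intervocalic spirantization): no segment meets the environment; /konvanbamon/ is unchanged.
Rule 3 (nasal place assimilation): /n/ precedes the labial consonant /v/, so it assimilates in place to [m]. /n/ precedes the labial consonant /b/, so it assimilates in place to [m]. /konvanbamon/ → komvambamon.
Rule 4 (final i-epenthesis): the form ends in the consonant /n/, so [i] is inserted word-finally. /komvambamon/ → komvambamoni.

komvambamoni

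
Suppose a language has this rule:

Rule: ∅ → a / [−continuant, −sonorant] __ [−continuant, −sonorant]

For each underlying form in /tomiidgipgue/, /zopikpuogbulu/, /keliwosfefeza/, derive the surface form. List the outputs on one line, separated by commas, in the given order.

/tomiidgipgue/: /d/ and /g/ form a stop–stop cluster, so [a] is inserted between them. /p/ and /g/ form a stop–stop cluster, so [a] is inserted between them. → [tomiidagipague].
/zopikpuogbulu/: /k/ and /p/ form a stop–stop cluster, so [a] is inserted between them. /g/ and /b/ form a stop–stop cluster, so [a] is inserted between them. → [zopikapuogabulu].
/keliwosfefeza/: the rule's environment is not met; surfaces unchanged as [keliwosfefeza].

tomiidagipague, zopikapuogabulu, keliwosfefeza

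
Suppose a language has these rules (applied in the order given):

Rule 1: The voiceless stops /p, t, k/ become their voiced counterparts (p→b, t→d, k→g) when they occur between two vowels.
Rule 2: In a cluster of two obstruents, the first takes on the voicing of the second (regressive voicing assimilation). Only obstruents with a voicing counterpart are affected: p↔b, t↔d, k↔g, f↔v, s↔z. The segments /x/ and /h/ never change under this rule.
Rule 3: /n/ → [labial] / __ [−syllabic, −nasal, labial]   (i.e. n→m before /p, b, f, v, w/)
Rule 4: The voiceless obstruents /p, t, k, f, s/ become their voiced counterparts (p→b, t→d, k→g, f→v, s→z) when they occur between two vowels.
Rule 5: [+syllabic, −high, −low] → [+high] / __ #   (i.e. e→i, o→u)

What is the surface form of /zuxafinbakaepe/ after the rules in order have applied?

Rule 1 (intervocalic voicing): /k/ is a voiceless stop between vowels /a/ and /a/, so it voices to [g]. /p/ is a voiceless stop between vowels /e/ and /e/, so it voices to [b]. /zuxafinbakaepe/ → zuxafinbagaebe.
Rule 2 (regressive voicing assimilation): no segment meets the environment; /zuxafinbagaebe/ is unchanged.
Rule 3 (nasal place assimilation): /n/ precedes the labial consonant /b/, so it assimilates in place to [m]. /zuxafinbagaebe/ → zuxafimbagaebe.
Rule 4 (intervocalic voicing): /f/ is a voiceless obstruent between vowels /a/ and /i/, so it voices to [v]. /zuxafimbagaebe/ → zuxavimbagaebe.
Rule 5 (final vowel raising): /e/ is a mid vowel in word-final position, so it raises to [i]. /zuxavimbagaebe/ → zuxavimbagaebi.

zuxavimbagaebi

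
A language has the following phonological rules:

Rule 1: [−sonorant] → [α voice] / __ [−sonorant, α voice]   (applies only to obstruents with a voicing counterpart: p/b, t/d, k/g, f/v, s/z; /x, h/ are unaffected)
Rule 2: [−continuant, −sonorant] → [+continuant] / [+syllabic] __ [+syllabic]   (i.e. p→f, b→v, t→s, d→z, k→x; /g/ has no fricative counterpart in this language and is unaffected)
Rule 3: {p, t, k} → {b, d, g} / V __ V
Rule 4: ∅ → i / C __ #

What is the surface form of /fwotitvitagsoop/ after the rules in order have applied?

Rule 1 (regressive voicing assimilation): /t/ precedes the voiced obstruent /v/, so it voices to [d] by assimilation. /g/ precedes the voiceless obstruent /s/, so it devoices to [k] by assimilation. /fwotitvitagsoop/ → fwotidvitaksoop.
Rule 2 (intervocalic spirantization): /t/ is a stop between vowels /o/ and /i/, so it spirantizes to the fricative [s]. /t/ is a stop between vowels /i/ and /a/, so it spirantizes to the fricative [s]. /fwotidvitaksoop/ → fwosidvisaksoop.
Rule 3 (intervocalic voicing): no segment meets the environment; /fwosidvisaksoop/ is unchanged.
Rule 4 (final i-epenthesis): the form ends in the consonant /p/, so [i] is inserted word-finally. /fwosidvisaksoop/ → fwosidvisaksoopi.

fwosidvisaksoopi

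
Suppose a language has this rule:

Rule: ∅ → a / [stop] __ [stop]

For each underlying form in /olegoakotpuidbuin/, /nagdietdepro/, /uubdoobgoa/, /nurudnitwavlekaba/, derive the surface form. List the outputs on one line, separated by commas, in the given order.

/olegoakotpuidbuin/: /t/ and /p/ form a stop–stop cluster, so [a] is inserted between them. /d/ and /b/ form a stop–stop cluster, so [a] is inserted between them. → [olegoakotapuidabuin].
/nagdietdepro/: /g/ and /d/ form a stop–stop cluster, so [a] is inserted between them. /t/ and /d/ form a stop–stop cluster, so [a] is inserted between them. → [nagadietadepro].
/uubdoobgoa/: /b/ and /d/ form a stop–stop cluster, so [a] is inserted between them. /b/ and /g/ form a stop–stop cluster, so [a] is inserted between them. → [uubadoobagoa].
/nurudnitwavlekaba/: the rule's environment is not met; surfaces unchanged as [nurudnitwavlekaba].

olegoakotapuidabuin, nagadietadepro, uubadoobagoa, nurudnitwavlekaba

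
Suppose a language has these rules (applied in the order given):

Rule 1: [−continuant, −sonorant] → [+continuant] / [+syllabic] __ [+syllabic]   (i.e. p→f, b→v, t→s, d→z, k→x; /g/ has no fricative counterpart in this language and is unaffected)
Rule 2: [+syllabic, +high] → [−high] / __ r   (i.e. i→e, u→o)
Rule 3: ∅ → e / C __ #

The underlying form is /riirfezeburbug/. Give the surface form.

rierfezevorbuge

Rule 1 (intervocalic spirantization): /b/ is a stop between vowels /e/ and /u/, so it spirantizes to the fricative [v]. /riirfezeburbug/ → riirfezevurbug.
Rule 2 (pre-rhotic lowering): /i/ is a high vowel immediately before /r/, so it lowers to [e]. /u/ is a high vowel immediately before /r/, so it lowers to [o]. /riirfezevurbug/ → rierfezevorbug.
Rule 3 (final e-epenthesis): the form ends in the consonant /g/, so [e] is inserted word-finally. /rierfezevorbug/ → rierfezevorbuge.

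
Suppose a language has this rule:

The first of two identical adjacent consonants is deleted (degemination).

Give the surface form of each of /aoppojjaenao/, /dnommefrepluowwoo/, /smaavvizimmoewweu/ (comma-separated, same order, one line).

aopojaenao, dnomefrepluowoo, smaavizimoeweu

/aoppojjaenao/: /pp/ is a geminate; the first /p/ deletes. /jj/ is a geminate; the first /j/ deletes. → [aopojaenao].
/dnommefrepluowwoo/: /mm/ is a geminate; the first /m/ deletes. /ww/ is a geminate; the first /w/ deletes. → [dnomefrepluowoo].
/smaavvizimmoewweu/: /vv/ is a geminate; the first /v/ deletes. /mm/ is a geminate; the first /m/ deletes. /ww/ is a geminate; the first /w/ deletes. → [smaavizimoeweu].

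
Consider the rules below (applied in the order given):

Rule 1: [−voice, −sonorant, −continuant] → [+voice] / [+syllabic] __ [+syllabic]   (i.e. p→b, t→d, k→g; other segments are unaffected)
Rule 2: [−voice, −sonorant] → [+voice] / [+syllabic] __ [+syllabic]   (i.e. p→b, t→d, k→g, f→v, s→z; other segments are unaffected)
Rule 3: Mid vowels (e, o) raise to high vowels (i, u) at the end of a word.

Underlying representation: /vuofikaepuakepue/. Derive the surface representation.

vuovigaebuagebui

Rule 1 (intervocalic voicing): /k/ is a voiceless stop between vowels /i/ and /a/, so it voices to [g]. /p/ is a voiceless stop between vowels /e/ and /u/, so it voices to [b]. /k/ is a voiceless stop between vowels /a/ and /e/, so it voices to [g]. /p/ is a voiceless stop between vowels /e/ and /u/, so it voices to [b]. /vuofikaepuakepue/ → vuofigaebuagebue.
Rule 2 (intervocalic voicing): /f/ is a voiceless obstruent between vowels /o/ and /i/, so it voices to [v]. /vuofigaebuagebue/ → vuovigaebuagebue.
Rule 3 (final vowel raising): /e/ is a mid vowel in word-final position, so it raises to [i]. /vuovigaebuagebue/ → vuovigaebuagebui.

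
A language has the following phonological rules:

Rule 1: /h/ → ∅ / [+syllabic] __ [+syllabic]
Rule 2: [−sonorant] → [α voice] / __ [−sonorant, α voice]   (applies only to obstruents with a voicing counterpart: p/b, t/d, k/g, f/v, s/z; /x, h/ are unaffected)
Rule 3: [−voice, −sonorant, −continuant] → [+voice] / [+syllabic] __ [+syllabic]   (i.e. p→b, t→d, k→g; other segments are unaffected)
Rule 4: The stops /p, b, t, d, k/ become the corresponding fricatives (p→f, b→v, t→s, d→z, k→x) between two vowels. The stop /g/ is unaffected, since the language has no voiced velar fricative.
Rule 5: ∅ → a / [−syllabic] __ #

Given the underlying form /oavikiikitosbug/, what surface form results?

Rule 1 (intervocalic h-deletion): no segment meets the environment; /oavikiikitosbug/ is unchanged.
Rule 2 (regressive voicing assimilation): /s/ precedes the voiced obstruent /b/, so it voices to [z] by assimilation. /oavikiikitosbug/ → oavikiikitozbug.
Rule 3 (intervocalic voicing): /k/ is a voiceless stop between vowels /i/ and /i/, so it voices to [g]. /k/ is a voiceless stop between vowels /i/ and /i/, so it voices to [g]. /t/ is a voiceless stop between vowels /i/ and /o/, so it voices to [d]. /oavikiikitozbug/ → oavigiigidozbug.
Rule 4 (intervocalic spirantization): /d/ is a stop between vowels /i/ and /o/, so it spirantizes to the fricative [z]. /oavigiigidozbug/ → oavigiigizozbug.
Rule 5 (final a-epenthesis): the form ends in the consonant /g/, so [a] is inserted word-finally. /oavigiigizozbug/ → oavigiigizozbuga.

oavigiigizozbuga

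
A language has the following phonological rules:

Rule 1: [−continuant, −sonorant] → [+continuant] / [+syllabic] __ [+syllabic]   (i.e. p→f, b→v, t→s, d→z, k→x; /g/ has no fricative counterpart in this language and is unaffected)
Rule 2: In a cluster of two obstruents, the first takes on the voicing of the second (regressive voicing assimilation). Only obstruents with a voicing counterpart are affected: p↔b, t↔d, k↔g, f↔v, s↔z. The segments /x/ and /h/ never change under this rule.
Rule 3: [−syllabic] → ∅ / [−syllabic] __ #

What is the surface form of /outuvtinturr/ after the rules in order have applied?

ousuftintur

Rule 1 (intervocalic spirantization): /t/ is a stop between vowels /u/ and /u/, so it spirantizes to the fricative [s]. /outuvtinturr/ → ousuvtinturr.
Rule 2 (regressive voicing assimilation): /v/ precedes the voiceless obstruent /t/, so it devoices to [f] by assimilation. /ousuvtinturr/ → ousuftinturr.
Rule 3 (final cluster simplification): /r/ is the second consonant of a word-final cluster /rr/, so it deletes. /ousuftinturr/ → ousuftintur.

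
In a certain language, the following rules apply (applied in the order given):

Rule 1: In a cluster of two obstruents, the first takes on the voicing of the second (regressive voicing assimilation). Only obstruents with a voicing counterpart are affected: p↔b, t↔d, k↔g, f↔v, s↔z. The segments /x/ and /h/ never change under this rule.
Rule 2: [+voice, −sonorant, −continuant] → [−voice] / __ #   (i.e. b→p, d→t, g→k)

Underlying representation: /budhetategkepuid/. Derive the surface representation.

Rule 1 (regressive voicing assimilation): /d/ precedes the voiceless obstruent /h/, so it devoices to [t] by assimilation. /g/ precedes the voiceless obstruent /k/, so it devoices to [k] by assimilation. /budhetategkepuid/ → buthetatekkepuid.
Rule 2 (final devoicing): /d/ is a voiced stop in word-final position, so it devoices to [t]. /buthetatekkepuid/ → buthetatekkepuit.

buthetatekkepuit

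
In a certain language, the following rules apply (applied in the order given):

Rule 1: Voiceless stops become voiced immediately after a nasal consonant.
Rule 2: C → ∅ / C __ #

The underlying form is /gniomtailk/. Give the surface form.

gniomdail

Rule 1 (post-nasal voicing): /t/ is a voiceless stop immediately after the nasal /m/, so it voices to [d]. /gniomtailk/ → gniomdailk.
Rule 2 (final cluster simplification): /k/ is the second consonant of a word-final cluster /lk/, so it deletes. /gniomdailk/ → gniomdail.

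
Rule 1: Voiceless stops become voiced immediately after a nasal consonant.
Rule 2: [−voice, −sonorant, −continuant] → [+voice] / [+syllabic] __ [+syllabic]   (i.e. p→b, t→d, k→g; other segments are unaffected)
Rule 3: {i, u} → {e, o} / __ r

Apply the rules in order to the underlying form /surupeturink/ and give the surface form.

sorubedoring

Rule 1 (post-nasal voicing): /k/ is a voiceless stop immediately after the nasal /n/, so it voices to [g]. /surupeturink/ → surupeturing.
Rule 2 (intervocalic voicing): /p/ is a voiceless stop between vowels /u/ and /e/, so it voices to [b]. /t/ is a voiceless stop between vowels /e/ and /u/, so it voices to [d]. /surupeturing/ → surubeduring.
Rule 3 (pre-rhotic lowering): /u/ is a high vowel immediately before /r/, so it lowers to [o]. /u/ is a high vowel immediately before /r/, so it lowers to [o]. /surubeduring/ → sorubedoring.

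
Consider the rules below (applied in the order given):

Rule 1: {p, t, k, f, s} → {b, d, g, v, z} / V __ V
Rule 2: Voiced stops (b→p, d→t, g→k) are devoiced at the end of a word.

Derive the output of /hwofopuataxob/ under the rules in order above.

hwovobuadaxop

Rule 1 (intervocalic voicing): /f/ is a voiceless obstruent between vowels /o/ and /o/, so it voices to [v]. /p/ is a voiceless obstruent between vowels /o/ and /u/, so it voices to [b]. /t/ is a voiceless obstruent between vowels /a/ and /a/, so it voices to [d]. /hwofopuataxob/ → hwovobuadaxob.
Rule 2 (final devoicing): /b/ is a voiced stop in word-final position, so it devoices to [p]. /hwovobuadaxob/ → hwovobuadaxop.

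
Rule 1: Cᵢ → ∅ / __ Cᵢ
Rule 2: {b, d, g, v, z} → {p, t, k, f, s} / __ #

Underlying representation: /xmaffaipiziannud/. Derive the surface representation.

xmafaipizianut

Rule 1 (degemination): /ff/ is a geminate; the first /f/ deletes. /nn/ is a geminate; the first /n/ deletes. /xmaffaipiziannud/ → xmafaipizianud.
Rule 2 (final devoicing): /d/ is a voiced obstruent in word-final position, so it devoices to [t]. /xmafaipizianud/ → xmafaipizianut.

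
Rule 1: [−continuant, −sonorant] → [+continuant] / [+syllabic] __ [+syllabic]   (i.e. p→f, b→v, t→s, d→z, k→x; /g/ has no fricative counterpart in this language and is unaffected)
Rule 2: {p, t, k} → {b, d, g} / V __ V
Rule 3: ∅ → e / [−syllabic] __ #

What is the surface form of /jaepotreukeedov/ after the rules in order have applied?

jaefotreuxeezove

Rule 1 (intervocalic spirantization): /p/ is a stop between vowels /e/ and /o/, so it spirantizes to the fricative [f]. /k/ is a stop between vowels /u/ and /e/, so it spirantizes to the fricative [x]. /d/ is a stop between vowels /e/ and /o/, so it spirantizes to the fricative [z]. /jaepotreukeedov/ → jaefotreuxeezov.
Rule 2 (intervocalic voicing): no segment meets the environment; /jaefotreuxeezov/ is unchanged.
Rule 3 (final e-epenthesis): the form ends in the consonant /v/, so [e] is inserted word-finally. /jaefotreuxeezov/ → jaefotreuxeezove.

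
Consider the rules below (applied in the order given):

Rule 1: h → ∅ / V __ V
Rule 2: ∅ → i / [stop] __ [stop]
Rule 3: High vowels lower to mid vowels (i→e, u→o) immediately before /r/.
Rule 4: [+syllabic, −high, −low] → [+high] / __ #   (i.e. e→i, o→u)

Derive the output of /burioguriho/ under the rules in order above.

Rule 1 (intervocalic h-deletion): /h/ occurs between vowels /i/ and /o/, so it deletes. /burioguriho/ → buriogurio.
Rule 2 (stop-cluster i-epenthesis): no segment meets the environment; /buriogurio/ is unchanged.
Rule 3 (pre-rhotic lowering): /u/ is a high vowel immediately before /r/, so it lowers to [o]. /u/ is a high vowel immediately before /r/, so it lowers to [o]. /buriogurio/ → boriogorio.
Rule 4 (final vowel raising): /o/ is a mid vowel in word-final position, so it raises to [u]. /boriogorio/ → boriogoriu.

boriogoriu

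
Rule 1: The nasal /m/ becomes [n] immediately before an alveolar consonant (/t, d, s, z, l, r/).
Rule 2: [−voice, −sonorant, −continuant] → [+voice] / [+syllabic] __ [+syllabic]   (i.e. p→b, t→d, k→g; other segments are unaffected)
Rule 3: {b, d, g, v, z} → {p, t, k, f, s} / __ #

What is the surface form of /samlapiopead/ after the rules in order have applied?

Rule 1 (nasal place assimilation): /m/ precedes the alveolar consonant /l/, so it assimilates in place to [n]. /samlapiopead/ → sanlapiopead.
Rule 2 (intervocalic voicing): /p/ is a voiceless stop between vowels /a/ and /i/, so it voices to [b]. /p/ is a voiceless stop between vowels /o/ and /e/, so it voices to [b]. /sanlapiopead/ → sanlabiobead.
Rule 3 (final devoicing): /d/ is a voiced obstruent in word-final position, so it devoices to [t]. /sanlabiobead/ → sanlabiobeat.

sanlabiobeat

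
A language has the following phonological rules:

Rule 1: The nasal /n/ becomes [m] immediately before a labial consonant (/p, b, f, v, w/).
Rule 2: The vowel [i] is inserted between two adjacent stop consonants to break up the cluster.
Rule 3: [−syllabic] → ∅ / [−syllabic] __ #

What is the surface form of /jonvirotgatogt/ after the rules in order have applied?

jomvirotigatogit

Rule 1 (nasal place assimilation): /n/ precedes the labial consonant /v/, so it assimilates in place to [m]. /jonvirotgatogt/ → jomvirotgatogt.
Rule 2 (stop-cluster i-epenthesis): /t/ and /g/ form a stop–stop cluster, so [i] is inserted between them. /g/ and /t/ form a stop–stop cluster, so [i] is inserted between them. /jomvirotgatogt/ → jomvirotigatogit.
Rule 3 (final cluster simplification): no segment meets the environment; /jomvirotigatogit/ is unchanged.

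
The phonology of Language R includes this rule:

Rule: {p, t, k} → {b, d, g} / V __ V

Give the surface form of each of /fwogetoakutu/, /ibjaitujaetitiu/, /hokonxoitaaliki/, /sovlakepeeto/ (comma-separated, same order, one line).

/fwogetoakutu/: /t/ is a voiceless stop between vowels /e/ and /o/, so it voices to [d]. /k/ is a voiceless stop between vowels /a/ and /u/, so it voices to [g]. /t/ is a voiceless stop between vowels /u/ and /u/, so it voices to [d]. → [fwogedoagudu].
/ibjaitujaetitiu/: /t/ is a voiceless stop between vowels /i/ and /u/, so it voices to [d]. /t/ is a voiceless stop between vowels /e/ and /i/, so it voices to [d]. /t/ is a voiceless stop between vowels /i/ and /i/, so it voices to [d]. → [ibjaidujaedidiu].
/hokonxoitaaliki/: /k/ is a voiceless stop between vowels /o/ and /o/, so it voices to [g]. /t/ is a voiceless stop between vowels /i/ and /a/, so it voices to [d]. /k/ is a voiceless stop between vowels /i/ and /i/, so it voices to [g]. → [hogonxoidaaligi].
/sovlakepeeto/: /k/ is a voiceless stop between vowels /a/ and /e/, so it voices to [g]. /p/ is a voiceless stop between vowels /e/ and /e/, so it voices to [b]. /t/ is a voiceless stop between vowels /e/ and /o/, so it voices to [d]. → [sovlagebeedo].

fwogedoagudu, ibjaidujaedidiu, hogonxoidaaligi, sovlagebeedo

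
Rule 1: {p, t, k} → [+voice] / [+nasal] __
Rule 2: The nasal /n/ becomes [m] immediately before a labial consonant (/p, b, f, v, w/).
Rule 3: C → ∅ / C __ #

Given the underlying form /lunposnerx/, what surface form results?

lumbosner

Rule 1 (post-nasal voicing): /p/ is a voiceless stop immediately after the nasal /n/, so it voices to [b]. /lunposnerx/ → lunbosnerx.
Rule 2 (nasal place assimilation): /n/ precedes the labial consonant /b/, so it assimilates in place to [m]. /lunbosnerx/ → lumbosnerx.
Rule 3 (final cluster simplification): /x/ is the second consonant of a word-final cluster /rx/, so it deletes. /lumbosnerx/ → lumbosner.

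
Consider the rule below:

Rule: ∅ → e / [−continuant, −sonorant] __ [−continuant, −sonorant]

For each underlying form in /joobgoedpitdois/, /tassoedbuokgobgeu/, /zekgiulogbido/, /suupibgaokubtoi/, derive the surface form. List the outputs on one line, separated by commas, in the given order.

joobegoedepitedois, tassoedebuokegobegeu, zekegiulogebido, suupibegaokubetoi

/joobgoedpitdois/: /b/ and /g/ form a stop–stop cluster, so [e] is inserted between them. /d/ and /p/ form a stop–stop cluster, so [e] is inserted between them. /t/ and /d/ form a stop–stop cluster, so [e] is inserted between them. → [joobegoedepitedois].
/tassoedbuokgobgeu/: /d/ and /b/ form a stop–stop cluster, so [e] is inserted between them. /k/ and /g/ form a stop–stop cluster, so [e] is inserted between them. /b/ and /g/ form a stop–stop cluster, so [e] is inserted between them. → [tassoedebuokegobegeu].
/zekgiulogbido/: /k/ and /g/ form a stop–stop cluster, so [e] is inserted between them. /g/ and /b/ form a stop–stop cluster, so [e] is inserted between them. → [zekegiulogebido].
/suupibgaokubtoi/: /b/ and /g/ form a stop–stop cluster, so [e] is inserted between them. /b/ and /t/ form a stop–stop cluster, so [e] is inserted between them. → [suupibegaokubetoi].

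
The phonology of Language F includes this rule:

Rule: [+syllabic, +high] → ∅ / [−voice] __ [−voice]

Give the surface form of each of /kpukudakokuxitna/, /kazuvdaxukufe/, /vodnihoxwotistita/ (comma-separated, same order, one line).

kpkudakokxtna, kazuvdaxkfe, vodnihoxwotstta

/kpukudakokuxitna/: /u/ is a high vowel flanked by voiceless consonants /p/ and /k/, so it deletes. /u/ is a high vowel flanked by voiceless consonants /k/ and /x/, so it deletes. /i/ is a high vowel flanked by voiceless consonants /x/ and /t/, so it deletes. → [kpkudakokxtna].
/kazuvdaxukufe/: /u/ is a high vowel flanked by voiceless consonants /x/ and /k/, so it deletes. /u/ is a high vowel flanked by voiceless consonants /k/ and /f/, so it deletes. → [kazuvdaxkfe].
/vodnihoxwotistita/: /i/ is a high vowel flanked by voiceless consonants /t/ and /s/, so it deletes. /i/ is a high vowel flanked by voiceless consonants /t/ and /t/, so it deletes. → [vodnihoxwotstta].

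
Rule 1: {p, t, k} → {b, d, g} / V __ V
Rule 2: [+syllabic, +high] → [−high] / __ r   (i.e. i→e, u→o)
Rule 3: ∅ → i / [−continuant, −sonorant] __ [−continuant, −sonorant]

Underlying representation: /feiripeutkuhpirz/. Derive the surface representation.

feeribeutikuhperz

Rule 1 (intervocalic voicing): /p/ is a voiceless stop between vowels /i/ and /e/, so it voices to [b]. /feiripeutkuhpirz/ → feiribeutkuhpirz.
Rule 2 (pre-rhotic lowering): /i/ is a high vowel immediately before /r/, so it lowers to [e]. /i/ is a high vowel immediately before /r/, so it lowers to [e]. /feiribeutkuhpirz/ → feeribeutkuhperz.
Rule 3 (stop-cluster i-epenthesis): /t/ and /k/ form a stop–stop cluster, so [i] is inserted between them. /feeribeutkuhperz/ → feeribeutikuhperz.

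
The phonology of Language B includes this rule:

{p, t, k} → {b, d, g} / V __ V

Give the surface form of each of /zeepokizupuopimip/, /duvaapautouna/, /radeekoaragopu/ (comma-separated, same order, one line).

zeebogizubuobimip, duvaabaudouna, radeegoaragobu

/zeepokizupuopimip/: /p/ is a voiceless stop between vowels /e/ and /o/, so it voices to [b]. /k/ is a voiceless stop between vowels /o/ and /i/, so it voices to [g]. /p/ is a voiceless stop between vowels /u/ and /u/, so it voices to [b]. /p/ is a voiceless stop between vowels /o/ and /i/, so it voices to [b]. → [zeebogizubuobimip].
/duvaapautouna/: /p/ is a voiceless stop between vowels /a/ and /a/, so it voices to [b]. /t/ is a voiceless stop between vowels /u/ and /o/, so it voices to [d]. → [duvaabaudouna].
/radeekoaragopu/: /k/ is a voiceless stop between vowels /e/ and /o/, so it voices to [g]. /p/ is a voiceless stop between vowels /o/ and /u/, so it voices to [b]. → [radeegoaragobu].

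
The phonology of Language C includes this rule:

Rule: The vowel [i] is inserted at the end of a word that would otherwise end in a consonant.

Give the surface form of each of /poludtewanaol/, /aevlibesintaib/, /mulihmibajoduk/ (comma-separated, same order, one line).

poludtewanaoli, aevlibesintaibi, mulihmibajoduki

/poludtewanaol/: the form ends in the consonant /l/, so [i] is inserted word-finally. → [poludtewanaoli].
/aevlibesintaib/: the form ends in the consonant /b/, so [i] is inserted word-finally. → [aevlibesintaibi].
/mulihmibajoduk/: the form ends in the consonant /k/, so [i] is inserted word-finally. → [mulihmibajoduki].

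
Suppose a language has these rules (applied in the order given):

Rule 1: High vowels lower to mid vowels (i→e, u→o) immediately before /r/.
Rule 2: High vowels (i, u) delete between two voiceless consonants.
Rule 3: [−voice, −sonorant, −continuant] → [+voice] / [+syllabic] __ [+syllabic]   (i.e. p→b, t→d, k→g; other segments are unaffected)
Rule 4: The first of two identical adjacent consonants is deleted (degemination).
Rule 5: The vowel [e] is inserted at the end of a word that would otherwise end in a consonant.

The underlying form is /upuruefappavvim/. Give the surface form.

uboruefapavime

Rule 1 (pre-rhotic lowering): /u/ is a high vowel immediately before /r/, so it lowers to [o]. /upuruefappavvim/ → uporuefappavvim.
Rule 2 (high vowel syncope): no segment meets the environment; /uporuefappavvim/ is unchanged.
Rule 3 (intervocalic voicing): /p/ is a voiceless stop between vowels /u/ and /o/, so it voices to [b]. /uporuefappavvim/ → uboruefappavvim.
Rule 4 (degemination): /pp/ is a geminate; the first /p/ deletes. /vv/ is a geminate; the first /v/ deletes. /uboruefappavvim/ → uboruefapavim.
Rule 5 (final e-epenthesis): the form ends in the consonant /m/, so [e] is inserted word-finally. /uboruefapavim/ → uboruefapavime.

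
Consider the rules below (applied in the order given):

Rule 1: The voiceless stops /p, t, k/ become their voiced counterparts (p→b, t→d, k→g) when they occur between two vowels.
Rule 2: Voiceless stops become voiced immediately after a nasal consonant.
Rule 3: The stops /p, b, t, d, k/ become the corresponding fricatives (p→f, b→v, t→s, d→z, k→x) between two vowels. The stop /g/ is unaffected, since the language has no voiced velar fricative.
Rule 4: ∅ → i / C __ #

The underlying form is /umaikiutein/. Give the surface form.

umaigiuzeini

Rule 1 (intervocalic voicing): /k/ is a voiceless stop between vowels /i/ and /i/, so it voices to [g]. /t/ is a voiceless stop between vowels /u/ and /e/, so it voices to [d]. /umaikiutein/ → umaigiudein.
Rule 2 (post-nasal voicing): no segment meets the environment; /umaigiudein/ is unchanged.
Rule 3 (intervocalic spirantization): /d/ is a stop between vowels /u/ and /e/, so it spirantizes to the fricative [z]. /umaigiudein/ → umaigiuzein.
Rule 4 (final i-epenthesis): the form ends in the consonant /n/, so [i] is inserted word-finally. /umaigiuzein/ → umaigiuzeini.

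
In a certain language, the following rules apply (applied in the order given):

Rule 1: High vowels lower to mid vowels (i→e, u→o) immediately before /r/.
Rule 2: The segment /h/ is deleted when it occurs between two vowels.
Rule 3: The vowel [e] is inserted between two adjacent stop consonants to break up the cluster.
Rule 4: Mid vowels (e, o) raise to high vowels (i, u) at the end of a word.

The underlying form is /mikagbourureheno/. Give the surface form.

mikageboororeenu

Rule 1 (pre-rhotic lowering): /u/ is a high vowel immediately before /r/, so it lowers to [o]. /u/ is a high vowel immediately before /r/, so it lowers to [o]. /mikagbourureheno/ → mikagboororeheno.
Rule 2 (intervocalic h-deletion): /h/ occurs between vowels /e/ and /e/, so it deletes. /mikagboororeheno/ → mikagboororeeno.
Rule 3 (stop-cluster e-epenthesis): /g/ and /b/ form a stop–stop cluster, so [e] is inserted between them. /mikagboororeeno/ → mikageboororeeno.
Rule 4 (final vowel raising): /o/ is a mid vowel in word-final position, so it raises to [u]. /mikageboororeeno/ → mikageboororeenu.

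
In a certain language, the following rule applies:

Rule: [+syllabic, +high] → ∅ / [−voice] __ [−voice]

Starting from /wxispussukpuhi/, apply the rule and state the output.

wxspsskphi

/i/ is a high vowel flanked by voiceless consonants /x/ and /s/, so it deletes.
/u/ is a high vowel flanked by voiceless consonants /p/ and /s/, so it deletes.
/u/ is a high vowel flanked by voiceless consonants /s/ and /k/, so it deletes.
/u/ is a high vowel flanked by voiceless consonants /p/ and /h/, so it deletes.
The other instance of /i/ does not occur in the required environment and remains unchanged.
Surface form: [wxspsskphi].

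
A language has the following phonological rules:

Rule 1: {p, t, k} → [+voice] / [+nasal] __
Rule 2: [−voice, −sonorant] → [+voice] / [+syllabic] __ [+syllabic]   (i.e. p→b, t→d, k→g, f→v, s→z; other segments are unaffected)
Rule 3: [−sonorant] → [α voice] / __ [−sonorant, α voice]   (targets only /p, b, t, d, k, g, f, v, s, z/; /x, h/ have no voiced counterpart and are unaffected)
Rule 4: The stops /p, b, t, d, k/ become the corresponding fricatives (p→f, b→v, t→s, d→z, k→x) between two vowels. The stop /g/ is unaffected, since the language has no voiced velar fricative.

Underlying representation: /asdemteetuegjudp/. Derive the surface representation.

Rule 1 (post-nasal voicing): /t/ is a voiceless stop immediately after the nasal /m/, so it voices to [d]. /asdemteetuegjudp/ → asdemdeetuegjudp.
Rule 2 (intervocalic voicing): /t/ is a voiceless obstruent between vowels /e/ and /u/, so it voices to [d]. /asdemdeetuegjudp/ → asdemdeeduegjudp.
Rule 3 (regressive voicing assimilation): /s/ precedes the voiced obstruent /d/, so it voices to [z] by assimilation. /d/ precedes the voiceless obstruent /p/, so it devoices to [t] by assimilation. /asdemdeeduegjudp/ → azdemdeeduegjutp.
Rule 4 (intervocalic spirantization): /d/ is a stop between vowels /e/ and /u/, so it spirantizes to the fricative [z]. /azdemdeeduegjutp/ → azdemdeezuegjutp.

azdemdeezuegjutp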